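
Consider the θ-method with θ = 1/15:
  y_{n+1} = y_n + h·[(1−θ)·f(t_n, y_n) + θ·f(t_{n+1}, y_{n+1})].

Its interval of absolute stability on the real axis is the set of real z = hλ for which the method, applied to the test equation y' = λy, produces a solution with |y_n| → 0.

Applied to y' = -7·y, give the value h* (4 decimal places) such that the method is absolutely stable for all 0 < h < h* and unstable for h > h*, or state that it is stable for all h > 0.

Set f=λy, z=hλ:
  y_{n+1} = y_n + z·[14/15·y_n + 1/15·y_{n+1}] ⇒ (1 − 1/15z)y_{n+1} = (1 + 14/15z)y_n
  ⇒ R(z) = (1 + 14/15z)/(1 − 1/15z).

Find x<0 with |R(x)|<1.
x=-1.07: |R|=0.0012
R=−1: 1+14/15x = −1+1/15x ⇒ -13/15x=2 ⇒ x=2/(-13/15)=-2.3077
Confirm numerically:
  x=-2.216: |R|=0.93076 <1
  x=-2.098: |R|=0.84057 <1
  x=-1.816: |R|=0.61989 <1
  x=-1.175: |R|=0.08964 <1
  x=-2.799: |R|=1.35884 >1
  x=-2.480: |R|=1.12815 >1
Stable set (-2.3077, 0).

(-2.3077,0); λ=-7 ⇒ h* = (30/13)/7 = 0.3297.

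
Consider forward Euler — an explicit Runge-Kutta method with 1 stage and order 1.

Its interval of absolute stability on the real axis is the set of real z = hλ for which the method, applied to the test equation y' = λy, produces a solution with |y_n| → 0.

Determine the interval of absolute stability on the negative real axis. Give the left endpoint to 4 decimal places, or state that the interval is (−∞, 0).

On y'=λy, z=hλ:
  order 1, 1-stage ⇒ R(z)=1+z
  (e.g. R(-0.48)=0.52000, |R|=0.52000)

Solve |R(x)|<1 on ℝ⁻.
x=-0.48: |R|=0.5200
|R(-2.32)|=1.3200 |R(-1.26)|=0.2600 |R(-1.17)|=0.1700
Bisect:
  x_lo=-2.4872 |R|=1.4872  x_hi=-0.2121 |R|=0.7879
  mid=-1.34962 |R|=0.34962 →hi
  mid=-1.91840 |R|=0.91840 →hi
  mid=-2.20279 |R|=1.20279 →lo
  mid=-2.06060 |R|=1.06060 →lo
  mid=-1.98950 |R|=0.98950 →hi
  mid=-2.02505 |R|=1.02505 →lo
  mid=-2.00727 |R|=1.00727 →lo
  mid=-1.99839 |R|=0.99839 →hi
  ...
  [-2.00005,-1.99992] ⇒ x*=-2.0000
So |R|<1 on (-2.0000, 0).

(-2.0000, 0).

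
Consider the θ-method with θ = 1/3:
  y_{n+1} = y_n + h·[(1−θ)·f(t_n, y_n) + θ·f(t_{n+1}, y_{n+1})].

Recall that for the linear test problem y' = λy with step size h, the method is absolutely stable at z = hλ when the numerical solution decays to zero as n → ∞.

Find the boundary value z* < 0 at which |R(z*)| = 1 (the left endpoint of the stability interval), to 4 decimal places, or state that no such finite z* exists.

With y'=λy (z=hλ):
  y_{n+1} = y_n + z·[2/3·y_n + 1/3·y_{n+1}] ⇒ (1 − 1/3z)y_{n+1} = (1 + 2/3z)y_n
  Hence R(z) = (1 + 2/3z)/(1 − 1/3z).

Find x<0 with |R(x)|<1.
x=-1.54: |R|=0.0176
R=−1: 1+2/3x = −1+1/3x ⇒ -1/3x=2 ⇒ x=2/(-1/3)=-6.0000
Confirm numerically:
  x=-5.194: |R|=0.90164 <1
  x=-4.638: |R|=0.82168 <1
  x=-3.451: |R|=0.60487 <1
  x=-6.522: |R|=1.05482 >1
  x=-6.303: |R|=1.03257 >1
  x=-6.034: |R|=1.00376 >1
Stable set (-6.0000, 0).

left endpoint -6.0000.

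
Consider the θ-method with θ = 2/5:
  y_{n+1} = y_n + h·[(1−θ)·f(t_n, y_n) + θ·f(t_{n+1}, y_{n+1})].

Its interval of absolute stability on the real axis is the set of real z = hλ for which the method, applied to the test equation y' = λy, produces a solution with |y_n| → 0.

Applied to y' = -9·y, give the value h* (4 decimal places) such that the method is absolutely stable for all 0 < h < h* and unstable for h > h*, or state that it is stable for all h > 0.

Test eqn y'=λy, z=hλ:
  y_{n+1} = y_n + z·[3/5·y_n + 2/5·y_{n+1}] ⇒ (1 − 2/5z)y_{n+1} = (1 + 3/5z)y_n
  so R(z) = (1 + 3/5z)/(1 − 2/5z).

Need |R(x)|<1, x<0.
x=-0.56: |R|=0.5425
R=−1: 1+3/5x = −1+2/5x ⇒ -1/5x=2 ⇒ x=2/(-1/5)=-10.0000
Confirm numerically:
  x=-9.926: |R|=0.99702 <1
  x=-9.271: |R|=0.96903 <1
  x=-7.034: |R|=0.84445 <1
  x=-4.264: |R|=0.57599 <1
  x=-10.520: |R|=1.01997 >1
  x=-10.402: |R|=1.01558 >1
  x=-10.030: |R|=1.00120 >1
Stable set (-10.0000, 0).

(-10.0000,0); λ=-9 ⇒ h* = (10)/9 = 1.1111.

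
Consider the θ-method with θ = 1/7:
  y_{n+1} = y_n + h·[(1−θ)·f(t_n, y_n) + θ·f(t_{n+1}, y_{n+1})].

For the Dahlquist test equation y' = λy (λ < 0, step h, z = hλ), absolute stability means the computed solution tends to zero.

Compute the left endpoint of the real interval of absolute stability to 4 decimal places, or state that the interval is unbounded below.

Set f=λy, z=hλ:
  y_{n+1} = y_n + z·[6/7·y_n + 1/7·y_{n+1}] ⇒ (1 − 1/7z)y_{n+1} = (1 + 6/7z)y_n
  ⇒ R(z) = (1 + 6/7z)/(1 − 1/7z).

Find x<0 with |R(x)|<1.
x=-1.45: |R|=0.2012
R=−1: 1+6/7x = −1+1/7x ⇒ -5/7x=2 ⇒ x=2/(-5/7)=-2.8000
Confirm numerically:
  x=-2.362: |R|=0.76608 <1
  x=-1.843: |R|=0.45889 <1
  x=-1.586: |R|=0.29304 <1
  x=-3.200: |R|=1.19608 >1
  x=-3.069: |R|=1.13358 >1
  x=-2.826: |R|=1.01323 >1
So |R|<1 on (-2.8000, 0).

z* = -2.8000.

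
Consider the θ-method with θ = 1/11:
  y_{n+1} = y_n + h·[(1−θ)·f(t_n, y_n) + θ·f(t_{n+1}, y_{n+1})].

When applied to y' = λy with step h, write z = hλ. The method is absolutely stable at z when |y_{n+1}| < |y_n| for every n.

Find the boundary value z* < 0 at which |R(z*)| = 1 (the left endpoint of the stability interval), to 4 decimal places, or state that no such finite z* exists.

left endpoint -2.4444.

Test eqn y'=λy, z=hλ:
  y_{n+1} = y_n + z·[10/11·y_n + 1/11·y_{n+1}] ⇒ (1 − 1/11z)y_{n+1} = (1 + 10/11z)y_n
  ⇒ R(z) = (1 + 10/11z)/(1 − 1/11z).

Boundary: |R(x)|=1, x<0.
x=-0.56: |R|=0.4671
R=−1: 1+10/11x = −1+1/11x ⇒ -9/11x=2 ⇒ x=2/(-9/11)=-2.4444
Confirm numerically:
  x=-2.042: |R|=0.72228 <1
  x=-1.901: |R|=0.62088 <1
  x=-1.393: |R|=0.23642 <1
  x=-1.201: |R|=0.08278 <1
  x=-3.009: |R|=1.36270 >1
  x=-2.714: |R|=1.17690 >1
Interval (-2.4444, 0).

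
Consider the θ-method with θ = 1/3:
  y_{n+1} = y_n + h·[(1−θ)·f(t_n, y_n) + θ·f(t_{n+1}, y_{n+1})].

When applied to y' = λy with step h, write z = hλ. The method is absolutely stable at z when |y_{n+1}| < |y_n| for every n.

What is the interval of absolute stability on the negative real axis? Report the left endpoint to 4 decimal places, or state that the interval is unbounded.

Test eqn y'=λy, z=hλ:
  y_{n+1} = y_n + z·[2/3·y_n + 1/3·y_{n+1}] ⇒ (1 − 1/3z)y_{n+1} = (1 + 2/3z)y_n
  R(z) = (1 + 2/3z)/(1 − 1/3z).

Find x<0 with |R(x)|<1.
x=-1.22: |R|=0.1327
R=−1: 1+2/3x = −1+1/3x ⇒ -1/3x=2 ⇒ x=2/(-1/3)=-6.0000
Confirm numerically:
  x=-5.329: |R|=0.91944 <1
  x=-4.561: |R|=0.80968 <1
  x=-2.971: |R|=0.49271 <1
  x=-6.498: |R|=1.05243 >1
  x=-6.473: |R|=1.04993 >1
So |R|<1 on (-6.0000, 0).

z∈(-6.0000,0).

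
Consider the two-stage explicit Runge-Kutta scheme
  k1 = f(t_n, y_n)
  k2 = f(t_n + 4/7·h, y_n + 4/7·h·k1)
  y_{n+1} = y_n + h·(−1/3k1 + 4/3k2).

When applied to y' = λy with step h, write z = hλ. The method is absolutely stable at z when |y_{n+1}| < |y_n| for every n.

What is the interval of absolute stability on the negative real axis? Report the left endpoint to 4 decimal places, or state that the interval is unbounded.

(-1.3125, 0).

Test eqn y'=λy, z=hλ:
  k1=λy_n ⇒ h·k1=z·y_n;  k2=λ(1+4/7z)y_n ⇒ h·k2=z(1+4/7z)y_n
  y_{n+1}/y_n = 1 − 1/3z + 4/3z(1+4/7z) = 1 + z + 16/21z²
  Hence R(z) = 1 + z + 16/21z².

Need |R(x)|<1, x<0.
x=-1.77: |R|=1.6170
R=1: x+16/21x²=0 ⇒ x=−21/16=-1.3125; min R=1−1/(4·16/21)=0.6719>−1
Confirm numerically:
  x=-1.084: |R|=0.81128 <1
  x=-1.080: |R|=0.80869 <1
  x=-0.869: |R|=0.70636 <1
  x=-0.657: |R|=0.67188 <1
  x=-1.537: |R|=1.26290 >1
  x=-1.496: |R|=1.20916 >1
  x=-1.387: |R|=1.07873 >1
Interval (-1.3125, 0).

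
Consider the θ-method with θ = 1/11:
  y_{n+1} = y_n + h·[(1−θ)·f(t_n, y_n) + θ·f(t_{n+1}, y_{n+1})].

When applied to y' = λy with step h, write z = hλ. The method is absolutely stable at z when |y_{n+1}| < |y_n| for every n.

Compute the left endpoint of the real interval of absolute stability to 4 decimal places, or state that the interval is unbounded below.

z* = -2.4444.

On y'=λy, z=hλ:
  y_{n+1} = y_n + z·[10/11·y_n + 1/11·y_{n+1}] ⇒ (1 − 1/11z)y_{n+1} = (1 + 10/11z)y_n
  so R(z) = (1 + 10/11z)/(1 − 1/11z).

Boundary: |R(x)|=1, x<0.
x=-1.69: |R|=0.4649
R=−1: 1+10/11x = −1+1/11x ⇒ -9/11x=2 ⇒ x=2/(-9/11)=-2.4444
Confirm numerically:
  x=-2.378: |R|=0.95530 <1
  x=-1.750: |R|=0.50980 <1
  x=-1.728: |R|=0.49340 <1
  x=-1.660: |R|=0.44234 <1
  x=-2.913: |R|=1.30310 >1
  x=-2.895: |R|=1.29183 >1
  x=-2.549: |R|=1.06945 >1
So |R|<1 on (-2.4444, 0).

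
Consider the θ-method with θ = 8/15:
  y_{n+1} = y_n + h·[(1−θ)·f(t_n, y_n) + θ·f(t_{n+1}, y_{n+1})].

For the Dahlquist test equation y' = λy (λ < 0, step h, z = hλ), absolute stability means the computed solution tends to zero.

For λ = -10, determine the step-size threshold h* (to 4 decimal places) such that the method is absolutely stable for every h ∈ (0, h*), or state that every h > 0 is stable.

On y'=λy, z=hλ:
  y_{n+1} = y_n + z·[7/15·y_n + 8/15·y_{n+1}] ⇒ (1 − 8/15z)y_{n+1} = (1 + 7/15z)y_n
  Hence R(z) = (1 + 7/15z)/(1 − 8/15z).

Need |R(x)|<1, x<0.
x=-1.78: |R|=0.0869
x=-2: |R|=0.0323
x=-10: |R|=0.5789
x=-100: |R|=0.8405
θ=8/15≥1/2 ⇒ |1+7/15x|<|1−8/15x| ∀x<0 ⇒ interval (−∞,0).

interval (−∞, 0). Any h>0 works for λ=-10.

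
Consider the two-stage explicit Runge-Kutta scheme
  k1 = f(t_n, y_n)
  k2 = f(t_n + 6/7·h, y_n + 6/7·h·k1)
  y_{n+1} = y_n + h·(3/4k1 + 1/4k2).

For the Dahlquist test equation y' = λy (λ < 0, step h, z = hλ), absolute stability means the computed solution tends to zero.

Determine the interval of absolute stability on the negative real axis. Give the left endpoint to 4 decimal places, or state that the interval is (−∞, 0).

(-4.6667, 0).

On y'=λy, z=hλ:
  k1=λy_n ⇒ h·k1=z·y_n;  k2=λ(1+6/7z)y_n ⇒ h·k2=z(1+6/7z)y_n
  y_{n+1}/y_n = 1 + 3/4z + 1/4z(1+6/7z) = 1 + z + 3/14z²
  ⇒ R(z) = 1 + z + 3/14z².

Boundary: |R(x)|=1, x<0.
x=-1.14: |R|=0.1385
R=1: x+3/14x²=0 ⇒ x=−14/3=-4.6667; min R=1−1/(4·3/14)=-0.1667>−1
Confirm numerically:
  x=-2.459: |R|=0.16328 <1
  x=-2.259: |R|=0.16548 <1
  x=-2.070: |R|=0.15181 <1
  x=-5.263: |R|=1.67254 >1
  x=-4.866: |R|=1.20785 >1
  x=-4.863: |R|=1.20459 >1
Interval (-4.6667, 0).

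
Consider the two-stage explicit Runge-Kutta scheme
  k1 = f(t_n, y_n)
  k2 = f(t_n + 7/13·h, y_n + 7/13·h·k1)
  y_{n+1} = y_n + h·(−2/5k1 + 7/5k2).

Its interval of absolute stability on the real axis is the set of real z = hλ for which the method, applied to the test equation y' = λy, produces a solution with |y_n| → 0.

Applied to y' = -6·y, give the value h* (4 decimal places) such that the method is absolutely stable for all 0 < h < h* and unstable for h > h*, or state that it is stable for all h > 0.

(-1.3265,0); λ=-6 ⇒ h* = (65/49)/6 = 0.2211.

Set f=λy, z=hλ:
  k1=λy_n ⇒ h·k1=z·y_n;  k2=λ(1+7/13z)y_n ⇒ h·k2=z(1+7/13z)y_n
  y_{n+1}/y_n = 1 − 2/5z + 7/5z(1+7/13z) = 1 + z + 49/65z²
  so R(z) = 1 + z + 49/65z².

Boundary: |R(x)|=1, x<0.
x=-1.43: |R|=1.1115
R=1: x+49/65x²=0 ⇒ x=−65/49=-1.3265; min R=1−1/(4·49/65)=0.6684>−1
Confirm numerically:
  x=-1.226: |R|=0.90709 <1
  x=-1.062: |R|=0.78822 <1
  x=-0.897: |R|=0.70955 <1
  x=-0.684: |R|=0.66869 <1
  x=-1.875: |R|=1.77524 >1
  x=-1.501: |R|=1.19742 >1
Interval (-1.3265, 0).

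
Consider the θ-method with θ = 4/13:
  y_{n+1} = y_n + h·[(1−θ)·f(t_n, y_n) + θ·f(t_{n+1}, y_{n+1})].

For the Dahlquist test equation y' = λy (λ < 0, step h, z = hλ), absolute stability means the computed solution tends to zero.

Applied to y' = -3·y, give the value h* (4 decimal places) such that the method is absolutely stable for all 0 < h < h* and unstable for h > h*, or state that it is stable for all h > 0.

(-5.2000,0); λ=-3 ⇒ h* = (26/5)/3 = 1.7333.

On y'=λy, z=hλ:
  y_{n+1} = y_n + z·[9/13·y_n + 4/13·y_{n+1}] ⇒ (1 − 4/13z)y_{n+1} = (1 + 9/13z)y_n
  ⇒ R(z) = (1 + 9/13z)/(1 − 4/13z).

Need |R(x)|<1, x<0.
x=-1.58: |R|=0.0631
R=−1: 1+9/13x = −1+4/13x ⇒ -5/13x=2 ⇒ x=2/(-5/13)=-5.2000
Confirm numerically:
  x=-4.971: |R|=0.96518 <1
  x=-4.725: |R|=0.92555 <1
  x=-4.169: |R|=0.82629 <1
  x=-5.486: |R|=1.04092 >1
  x=-5.314: |R|=1.01664 >1
  x=-5.303: |R|=1.01505 >1
So |R|<1 on (-5.2000, 0).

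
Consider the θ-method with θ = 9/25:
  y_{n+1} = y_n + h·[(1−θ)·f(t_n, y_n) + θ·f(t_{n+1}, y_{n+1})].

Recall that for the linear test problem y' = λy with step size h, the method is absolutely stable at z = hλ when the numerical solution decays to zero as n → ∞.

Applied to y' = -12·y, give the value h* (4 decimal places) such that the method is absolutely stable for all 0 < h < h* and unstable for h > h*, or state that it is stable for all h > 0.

(-7.1429,0); λ=-12 ⇒ h* = (50/7)/12 = 0.5952.

Test eqn y'=λy, z=hλ:
  y_{n+1} = y_n + z·[16/25·y_n + 9/25·y_{n+1}] ⇒ (1 − 9/25z)y_{n+1} = (1 + 16/25z)y_n
  ⇒ R(z) = (1 + 16/25z)/(1 − 9/25z).

Need |R(x)|<1, x<0.
x=-0.87: |R|=0.3375
R=−1: 1+16/25x = −1+9/25x ⇒ -7/25x=2 ⇒ x=2/(-7/25)=-7.1429
Confirm numerically:
  x=-6.801: |R|=0.97224 <1
  x=-4.534: |R|=0.72249 <1
  x=-4.396: |R|=0.70219 <1
  x=-3.624: |R|=0.57248 <1
  x=-7.567: |R|=1.03189 >1
  x=-7.510: |R|=1.02776 >1
  x=-7.472: |R|=1.02498 >1
Stable set (-7.1429, 0).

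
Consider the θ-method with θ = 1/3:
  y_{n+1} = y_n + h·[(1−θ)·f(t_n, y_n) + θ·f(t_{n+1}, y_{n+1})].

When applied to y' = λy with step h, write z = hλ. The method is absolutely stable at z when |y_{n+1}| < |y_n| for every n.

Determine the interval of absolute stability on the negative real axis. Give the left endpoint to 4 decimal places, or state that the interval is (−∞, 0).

(-6.0000, 0).

Set f=λy, z=hλ:
  y_{n+1} = y_n + z·[2/3·y_n + 1/3·y_{n+1}] ⇒ (1 − 1/3z)y_{n+1} = (1 + 2/3z)y_n
  ⇒ R(z) = (1 + 2/3z)/(1 − 1/3z).

Need |R(x)|<1, x<0.
x=-0.71: |R|=0.4259
R=−1: 1+2/3x = −1+1/3x ⇒ -1/3x=2 ⇒ x=2/(-1/3)=-6.0000
Confirm numerically:
  x=-5.490: |R|=0.93993 <1
  x=-4.920: |R|=0.86364 <1
  x=-4.726: |R|=0.83510 <1
  x=-6.132: |R|=1.01445 >1
  x=-6.037: |R|=1.00409 >1
Interval (-6.0000, 0).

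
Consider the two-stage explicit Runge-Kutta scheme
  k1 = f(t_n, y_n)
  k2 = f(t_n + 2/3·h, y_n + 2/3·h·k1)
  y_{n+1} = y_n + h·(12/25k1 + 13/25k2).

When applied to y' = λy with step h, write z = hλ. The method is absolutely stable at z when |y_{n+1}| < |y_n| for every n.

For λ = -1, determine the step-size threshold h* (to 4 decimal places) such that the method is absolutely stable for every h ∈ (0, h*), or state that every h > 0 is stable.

Test eqn y'=λy, z=hλ:
  k1=λy_n ⇒ h·k1=z·y_n;  k2=λ(1+2/3z)y_n ⇒ h·k2=z(1+2/3z)y_n
  y_{n+1}/y_n = 1 + 12/25z + 13/25z(1+2/3z) = 1 + z + 26/75z²
  ⇒ R(z) = 1 + z + 26/75z².

Need |R(x)|<1, x<0.
x=-1.04: |R|=0.3350
R=1: x+26/75x²=0 ⇒ x=−75/26=-2.8846; min R=1−1/(4·26/75)=0.2788>−1
Confirm numerically:
  x=-2.811: |R|=0.92826 <1
  x=-2.558: |R|=0.71037 <1
  x=-2.346: |R|=0.56195 <1
  x=-1.285: |R|=0.28742 <1
  x=-3.269: |R|=1.43561 >1
  x=-3.211: |R|=1.36331 >1
So |R|<1 on (-2.8846, 0).

(-2.8846,0); λ=-1 ⇒ h* = (75/26)/1 = 2.8846.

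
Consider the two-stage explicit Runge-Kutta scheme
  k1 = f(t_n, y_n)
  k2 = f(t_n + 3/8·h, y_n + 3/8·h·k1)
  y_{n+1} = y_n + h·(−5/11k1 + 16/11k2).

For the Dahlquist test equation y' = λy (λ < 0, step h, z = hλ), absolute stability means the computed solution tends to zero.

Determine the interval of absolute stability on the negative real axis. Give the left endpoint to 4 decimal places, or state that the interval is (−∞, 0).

(-1.8333, 0).

On y'=λy, z=hλ:
  k1=λy_n ⇒ h·k1=z·y_n;  k2=λ(1+3/8z)y_n ⇒ h·k2=z(1+3/8z)y_n
  y_{n+1}/y_n = 1 − 5/11z + 16/11z(1+3/8z) = 1 + z + 6/11z²
  Hence R(z) = 1 + z + 6/11z².

Boundary: |R(x)|=1, x<0.
x=-0.57: |R|=0.6072
R=1: x+6/11x²=0 ⇒ x=−11/6=-1.8333; min R=1−1/(4·6/11)=0.5417>−1
Confirm numerically:
  x=-1.389: |R|=0.66336 <1
  x=-1.384: |R|=0.66079 <1
  x=-1.009: |R|=0.54632 <1
  x=-2.280: |R|=1.55549 >1
  x=-1.980: |R|=1.15840 >1
  x=-1.861: |R|=1.02808 >1
Interval (-1.8333, 0).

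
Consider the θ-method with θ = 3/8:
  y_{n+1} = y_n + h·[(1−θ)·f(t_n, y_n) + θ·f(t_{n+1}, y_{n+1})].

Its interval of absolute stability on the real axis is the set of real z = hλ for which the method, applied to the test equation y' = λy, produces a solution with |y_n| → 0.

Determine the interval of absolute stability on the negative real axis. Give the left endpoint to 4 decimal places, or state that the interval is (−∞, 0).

z∈(-8.0000,0).

Set f=λy, z=hλ:
  y_{n+1} = y_n + z·[5/8·y_n + 3/8·y_{n+1}] ⇒ (1 − 3/8z)y_{n+1} = (1 + 5/8z)y_n
  Hence R(z) = (1 + 5/8z)/(1 − 3/8z).

Find x<0 with |R(x)|<1.
x=-1.37: |R|=0.0950
R=−1: 1+5/8x = −1+3/8x ⇒ -1/4x=2 ⇒ x=2/(-1/4)=-8.0000
Confirm numerically:
  x=-7.935: |R|=0.99591 <1
  x=-6.493: |R|=0.89032 <1
  x=-4.455: |R|=0.66815 <1
  x=-3.968: |R|=0.59486 <1
  x=-8.312: |R|=1.01895 >1
  x=-8.175: |R|=1.01076 >1
Stable set (-8.0000, 0).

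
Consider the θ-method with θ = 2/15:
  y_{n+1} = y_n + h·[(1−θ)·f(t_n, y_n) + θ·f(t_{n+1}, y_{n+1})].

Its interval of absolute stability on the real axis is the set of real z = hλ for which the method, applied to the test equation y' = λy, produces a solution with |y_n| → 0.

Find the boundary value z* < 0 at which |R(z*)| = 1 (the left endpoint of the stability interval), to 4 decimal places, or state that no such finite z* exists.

Test eqn y'=λy, z=hλ:
  y_{n+1} = y_n + z·[13/15·y_n + 2/15·y_{n+1}] ⇒ (1 − 2/15z)y_{n+1} = (1 + 13/15z)y_n
  R(z) = (1 + 13/15z)/(1 − 2/15z).

Need |R(x)|<1, x<0.
x=-1.47: |R|=0.2291
R=−1: 1+13/15x = −1+2/15x ⇒ -11/15x=2 ⇒ x=2/(-11/15)=-2.7273
Confirm numerically:
  x=-2.460: |R|=0.85241 <1
  x=-2.347: |R|=0.78760 <1
  x=-2.289: |R|=0.75375 <1
  x=-3.233: |R|=1.25915 >1
  x=-3.191: |R|=1.23857 >1
  x=-3.151: |R|=1.21881 >1
So |R|<1 on (-2.7273, 0).

left endpoint -2.7273.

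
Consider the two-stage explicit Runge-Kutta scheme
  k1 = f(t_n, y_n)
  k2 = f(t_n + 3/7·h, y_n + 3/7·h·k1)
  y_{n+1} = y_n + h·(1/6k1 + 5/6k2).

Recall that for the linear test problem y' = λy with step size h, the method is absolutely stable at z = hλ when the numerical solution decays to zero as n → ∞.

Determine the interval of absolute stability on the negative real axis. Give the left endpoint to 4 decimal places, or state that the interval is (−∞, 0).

z∈(-2.8000,0).

With y'=λy (z=hλ):
  k1=λy_n ⇒ h·k1=z·y_n;  k2=λ(1+3/7z)y_n ⇒ h·k2=z(1+3/7z)y_n
  y_{n+1}/y_n = 1 + 1/6z + 5/6z(1+3/7z) = 1 + z + 5/14z²
  so R(z) = 1 + z + 5/14z².

Solve |R(x)|<1 on ℝ⁻.
x=-1.41: |R|=0.3000
R=1: x+5/14x²=0 ⇒ x=−14/5=-2.8000; min R=1−1/(4·5/14)=0.3000>−1
Confirm numerically:
  x=-2.370: |R|=0.63604 <1
  x=-1.911: |R|=0.39326 <1
  x=-1.720: |R|=0.33657 <1
  x=-3.110: |R|=1.34432 >1
  x=-3.087: |R|=1.31642 >1
Stable set (-2.8000, 0).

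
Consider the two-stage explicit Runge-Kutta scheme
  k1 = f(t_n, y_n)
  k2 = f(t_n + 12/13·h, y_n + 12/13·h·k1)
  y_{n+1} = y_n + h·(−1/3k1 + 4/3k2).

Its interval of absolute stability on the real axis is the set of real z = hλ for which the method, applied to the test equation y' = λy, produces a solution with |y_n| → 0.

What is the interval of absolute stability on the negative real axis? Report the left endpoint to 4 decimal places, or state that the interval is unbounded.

(-0.8125, 0).

Test eqn y'=λy, z=hλ:
  k1=λy_n ⇒ h·k1=z·y_n;  k2=λ(1+12/13z)y_n ⇒ h·k2=z(1+12/13z)y_n
  y_{n+1}/y_n = 1 − 1/3z + 4/3z(1+12/13z) = 1 + z + 16/13z²
  R(z) = 1 + z + 16/13z².

Boundary: |R(x)|=1, x<0.
x=-1.74: |R|=2.9863
R=1: x+16/13x²=0 ⇒ x=−13/16=-0.8125; min R=1−1/(4·16/13)=0.7969>−1
Confirm numerically:
  x=-0.738: |R|=0.93233 <1
  x=-0.657: |R|=0.87426 <1
  x=-0.470: |R|=0.80188 <1
  x=-0.333: |R|=0.80348 <1
  x=-1.333: |R|=1.85394 >1
  x=-1.316: |R|=1.81552 >1
  x=-0.923: |R|=1.12553 >1
Interval (-0.8125, 0).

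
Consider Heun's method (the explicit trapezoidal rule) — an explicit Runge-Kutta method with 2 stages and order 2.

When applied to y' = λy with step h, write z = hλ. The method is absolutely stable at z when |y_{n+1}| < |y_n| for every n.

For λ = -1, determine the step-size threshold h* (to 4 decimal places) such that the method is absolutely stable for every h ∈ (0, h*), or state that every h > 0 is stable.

On y'=λy, z=hλ:
  order 2, 2-stage ⇒ R(z)=1+z+z^2/2
  (e.g. R(-1.57)=0.66245, |R|=0.66245)

Find x<0 with |R(x)|<1.
x=-1.57: |R|=0.6624
|R(-2.18)|=1.1962 |R(-2.01)|=1.0100 |R(-1.77)|=0.7964
Bisect:
  x_lo=-2.3683 |R|=1.4361  x_hi=-0.1157 |R|=0.8910
  mid=-1.24200 |R|=0.52928 →hi
  mid=-1.80513 |R|=0.82412 →hi
  mid=-2.08670 |R|=1.09045 →lo
  mid=-1.94591 |R|=0.94738 →hi
  mid=-2.01630 |R|=1.01644 →lo
  mid=-1.98111 |R|=0.98129 →hi
  mid=-1.99871 |R|=0.99871 →hi
  mid=-2.00751 |R|=1.00753 →lo
  mid=-2.00311 |R|=1.00311 →lo
  ...
  [-2.00008,-1.99994] ⇒ x*=-2.0000
Interval (-2.0000, 0).

(-2.0000,0); λ=-1 ⇒ h* = 2.0000.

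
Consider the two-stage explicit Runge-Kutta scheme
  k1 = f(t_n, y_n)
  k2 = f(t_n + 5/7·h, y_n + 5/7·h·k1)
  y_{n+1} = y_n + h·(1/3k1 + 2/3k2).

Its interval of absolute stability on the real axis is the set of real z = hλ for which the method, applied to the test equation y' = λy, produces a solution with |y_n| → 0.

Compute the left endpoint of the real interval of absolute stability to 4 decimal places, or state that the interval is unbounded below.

left endpoint -2.1000.

Set f=λy, z=hλ:
  k1=λy_n ⇒ h·k1=z·y_n;  k2=λ(1+5/7z)y_n ⇒ h·k2=z(1+5/7z)y_n
  y_{n+1}/y_n = 1 + 1/3z + 2/3z(1+5/7z) = 1 + z + 10/21z²
  Hence R(z) = 1 + z + 10/21z².

Find x<0 with |R(x)|<1.
x=-0.61: |R|=0.5672
R=1: x+10/21x²=0 ⇒ x=−21/10=-2.1000; min R=1−1/(4·10/21)=0.4750>−1
Confirm numerically:
  x=-1.981: |R|=0.88774 <1
  x=-1.605: |R|=0.62168 <1
  x=-0.882: |R|=0.48844 <1
  x=-2.405: |R|=1.34930 >1
  x=-2.399: |R|=1.34157 >1
  x=-2.252: |R|=1.16300 >1
So |R|<1 on (-2.1000, 0).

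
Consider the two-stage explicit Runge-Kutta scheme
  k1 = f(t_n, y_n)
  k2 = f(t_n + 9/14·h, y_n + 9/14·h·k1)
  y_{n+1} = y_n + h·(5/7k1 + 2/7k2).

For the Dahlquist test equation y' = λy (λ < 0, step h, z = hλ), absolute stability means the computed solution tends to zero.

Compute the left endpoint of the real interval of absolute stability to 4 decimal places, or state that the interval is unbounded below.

z* = -5.4444.

Set f=λy, z=hλ:
  k1=λy_n ⇒ h·k1=z·y_n;  k2=λ(1+9/14z)y_n ⇒ h·k2=z(1+9/14z)y_n
  y_{n+1}/y_n = 1 + 5/7z + 2/7z(1+9/14z) = 1 + z + 9/49z²
  ⇒ R(z) = 1 + z + 9/49z².

Boundary: |R(x)|=1, x<0.
x=-0.93: |R|=0.2289
R=1: x+9/49x²=0 ⇒ x=−49/9=-5.4444; min R=1−1/(4·9/49)=-0.3611>−1
Confirm numerically:
  x=-5.395: |R|=0.95100 <1
  x=-4.593: |R|=0.28171 <1
  x=-4.426: |R|=0.17207 <1
  x=-4.228: |R|=0.05534 <1
  x=-6.009: |R|=1.62310 >1
  x=-5.723: |R|=1.29281 >1
  x=-5.718: |R|=1.28730 >1
Interval (-5.4444, 0).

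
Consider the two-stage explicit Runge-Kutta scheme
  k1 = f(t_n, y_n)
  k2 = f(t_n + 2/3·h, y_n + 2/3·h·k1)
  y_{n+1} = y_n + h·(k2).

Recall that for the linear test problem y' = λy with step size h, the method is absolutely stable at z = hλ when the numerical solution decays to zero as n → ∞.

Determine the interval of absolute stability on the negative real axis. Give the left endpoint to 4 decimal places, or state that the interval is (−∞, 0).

Set f=λy, z=hλ:
  k1=λy_n ⇒ h·k1=z·y_n;  k2=λ(1+2/3z)y_n ⇒ h·k2=z(1+2/3z)y_n
  y_{n+1}/y_n = 1 + z(1+2/3z) = 1 + z + 2/3z²
  R(z) = 1 + z + 2/3z².

Boundary: |R(x)|=1, x<0.
x=-0.66: |R|=0.6304
R=1: x+2/3x²=0 ⇒ x=−3/2=-1.5000; min R=1−1/(4·2/3)=0.6250>−1
Confirm numerically:
  x=-1.081: |R|=0.69804 <1
  x=-0.960: |R|=0.65440 <1
  x=-0.833: |R|=0.62959 <1
  x=-1.943: |R|=1.57383 >1
  x=-1.915: |R|=1.52982 >1
  x=-1.555: |R|=1.05702 >1
So |R|<1 on (-1.5000, 0).

(-1.5000, 0).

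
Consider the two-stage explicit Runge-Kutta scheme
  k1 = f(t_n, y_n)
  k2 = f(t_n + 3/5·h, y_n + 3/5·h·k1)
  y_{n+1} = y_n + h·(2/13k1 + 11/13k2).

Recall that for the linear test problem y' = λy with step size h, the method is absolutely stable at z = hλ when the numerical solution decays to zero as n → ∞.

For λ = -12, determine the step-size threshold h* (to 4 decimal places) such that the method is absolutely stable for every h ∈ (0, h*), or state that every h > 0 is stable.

Test eqn y'=λy, z=hλ:
  k1=λy_n ⇒ h·k1=z·y_n;  k2=λ(1+3/5z)y_n ⇒ h·k2=z(1+3/5z)y_n
  y_{n+1}/y_n = 1 + 2/13z + 11/13z(1+3/5z) = 1 + z + 33/65z²
  ⇒ R(z) = 1 + z + 33/65z².

Solve |R(x)|<1 on ℝ⁻.
x=-0.35: |R|=0.7122
R=1: x+33/65x²=0 ⇒ x=−65/33=-1.9697; min R=1−1/(4·33/65)=0.5076>−1
Confirm numerically:
  x=-1.748: |R|=0.80326 <1
  x=-1.249: |R|=0.54300 <1
  x=-1.165: |R|=0.52405 <1
  x=-1.055: |R|=0.51007 <1
  x=-2.247: |R|=1.31634 >1
  x=-2.109: |R|=1.14915 >1
So |R|<1 on (-1.9697, 0).

(-1.9697,0); λ=-12 ⇒ h* = (65/33)/12 = 0.1641.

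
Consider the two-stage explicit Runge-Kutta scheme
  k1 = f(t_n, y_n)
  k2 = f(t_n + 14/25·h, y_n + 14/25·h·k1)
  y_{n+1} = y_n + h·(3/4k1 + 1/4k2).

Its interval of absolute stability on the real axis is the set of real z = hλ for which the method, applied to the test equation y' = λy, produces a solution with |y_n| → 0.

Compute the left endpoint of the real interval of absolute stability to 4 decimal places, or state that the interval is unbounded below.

z* = -7.1429.

Test eqn y'=λy, z=hλ:
  k1=λy_n ⇒ h·k1=z·y_n;  k2=λ(1+14/25z)y_n ⇒ h·k2=z(1+14/25z)y_n
  y_{n+1}/y_n = 1 + 3/4z + 1/4z(1+14/25z) = 1 + z + 7/50z²
  so R(z) = 1 + z + 7/50z².

Find x<0 with |R(x)|<1.
x=-1.31: |R|=0.0697
R=1: x+7/50x²=0 ⇒ x=−50/7=-7.1429; min R=1−1/(4·7/50)=-0.7857>−1
Confirm numerically:
  x=-5.715: |R|=0.14243 <1
  x=-5.024: |R|=0.49032 <1
  x=-4.483: |R|=0.66938 <1
  x=-3.159: |R|=0.76190 <1
  x=-7.485: |R|=1.35853 >1
  x=-7.442: |R|=1.31167 >1
So |R|<1 on (-7.1429, 0).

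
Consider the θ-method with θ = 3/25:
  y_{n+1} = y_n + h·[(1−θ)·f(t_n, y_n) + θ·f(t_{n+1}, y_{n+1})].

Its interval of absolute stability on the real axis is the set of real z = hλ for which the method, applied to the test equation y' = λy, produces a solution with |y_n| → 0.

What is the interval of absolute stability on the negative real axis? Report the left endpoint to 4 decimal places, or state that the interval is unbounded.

z∈(-2.6316,0).

With y'=λy (z=hλ):
  y_{n+1} = y_n + z·[22/25·y_n + 3/25·y_{n+1}] ⇒ (1 − 3/25z)y_{n+1} = (1 + 22/25z)y_n
  so R(z) = (1 + 22/25z)/(1 − 3/25z).

Need |R(x)|<1, x<0.
x=-1.16: |R|=0.0183
R=−1: 1+22/25x = −1+3/25x ⇒ -19/25x=2 ⇒ x=2/(-19/25)=-2.6316
Confirm numerically:
  x=-2.503: |R|=0.92485 <1
  x=-1.643: |R|=0.37241 <1
  x=-1.138: |R|=0.00127 <1
  x=-1.111: |R|=0.01969 <1
  x=-3.126: |R|=1.27326 >1
  x=-3.042: |R|=1.22851 >1
So |R|<1 on (-2.6316, 0).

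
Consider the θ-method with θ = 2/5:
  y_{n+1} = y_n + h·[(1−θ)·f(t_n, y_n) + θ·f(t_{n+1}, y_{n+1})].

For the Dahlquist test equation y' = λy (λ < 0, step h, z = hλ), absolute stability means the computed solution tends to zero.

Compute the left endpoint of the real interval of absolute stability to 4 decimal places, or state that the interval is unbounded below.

z* = -10.0000.

On y'=λy, z=hλ:
  y_{n+1} = y_n + z·[3/5·y_n + 2/5·y_{n+1}] ⇒ (1 − 2/5z)y_{n+1} = (1 + 3/5z)y_n
  so R(z) = (1 + 3/5z)/(1 − 2/5z).

Find x<0 with |R(x)|<1.
x=-1.05: |R|=0.2606
R=−1: 1+3/5x = −1+2/5x ⇒ -1/5x=2 ⇒ x=2/(-1/5)=-10.0000
Confirm numerically:
  x=-9.878: |R|=0.99507 <1
  x=-8.182: |R|=0.91490 <1
  x=-6.183: |R|=0.78020 <1
  x=-4.925: |R|=0.65825 <1
  x=-10.558: |R|=1.02137 >1
  x=-10.465: |R|=1.01793 >1
So |R|<1 on (-10.0000, 0).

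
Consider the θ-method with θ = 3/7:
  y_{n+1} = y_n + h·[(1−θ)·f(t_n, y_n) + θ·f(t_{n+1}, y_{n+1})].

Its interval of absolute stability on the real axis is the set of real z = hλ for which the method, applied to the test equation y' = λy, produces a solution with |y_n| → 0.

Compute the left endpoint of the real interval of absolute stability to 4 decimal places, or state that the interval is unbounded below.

left endpoint -14.0000.

With y'=λy (z=hλ):
  y_{n+1} = y_n + z·[4/7·y_n + 3/7·y_{n+1}] ⇒ (1 − 3/7z)y_{n+1} = (1 + 4/7z)y_n
  ⇒ R(z) = (1 + 4/7z)/(1 − 3/7z).

Find x<0 with |R(x)|<1.
x=-0.7: |R|=0.4615
R=−1: 1+4/7x = −1+3/7x ⇒ -1/7x=2 ⇒ x=2/(-1/7)=-14.0000
Confirm numerically:
  x=-13.976: |R|=0.99951 <1
  x=-11.973: |R|=0.95277 <1
  x=-10.218: |R|=0.89956 <1
  x=-6.676: |R|=0.72902 <1
  x=-14.424: |R|=1.00843 >1
  x=-14.239: |R|=1.00481 >1
So |R|<1 on (-14.0000, 0).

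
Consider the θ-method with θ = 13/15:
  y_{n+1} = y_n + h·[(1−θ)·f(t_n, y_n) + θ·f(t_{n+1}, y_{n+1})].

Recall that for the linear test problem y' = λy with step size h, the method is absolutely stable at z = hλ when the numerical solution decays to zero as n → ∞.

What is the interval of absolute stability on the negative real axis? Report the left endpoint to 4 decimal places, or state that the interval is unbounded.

(−∞, 0) — no finite endpoint.

With y'=λy (z=hλ):
  y_{n+1} = y_n + z·[2/15·y_n + 13/15·y_{n+1}] ⇒ (1 − 13/15z)y_{n+1} = (1 + 2/15z)y_n
  Hence R(z) = (1 + 2/15z)/(1 − 13/15z).

Solve |R(x)|<1 on ℝ⁻.
x=-0.71: |R|=0.5605
x=-2: |R|=0.2683
x=-10: |R|=0.0345
x=-100: |R|=0.1407
θ=13/15≥1/2 ⇒ |1+2/15x|<|1−13/15x| ∀x<0 ⇒ interval (−∞,0).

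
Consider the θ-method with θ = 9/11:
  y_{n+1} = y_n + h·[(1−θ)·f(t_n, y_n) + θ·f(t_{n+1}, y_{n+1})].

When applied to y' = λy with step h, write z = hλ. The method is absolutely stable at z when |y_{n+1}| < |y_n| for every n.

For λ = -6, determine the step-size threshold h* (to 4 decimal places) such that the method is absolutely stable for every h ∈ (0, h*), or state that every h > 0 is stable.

With y'=λy (z=hλ):
  y_{n+1} = y_n + z·[2/11·y_n + 9/11·y_{n+1}] ⇒ (1 − 9/11z)y_{n+1} = (1 + 2/11z)y_n
  Hence R(z) = (1 + 2/11z)/(1 − 9/11z).

Boundary: |R(x)|=1, x<0.
x=-0.9: |R|=0.4817
x=-2: |R|=0.2414
x=-10: |R|=0.0891
x=-100: |R|=0.2075
θ=9/11≥1/2 ⇒ |1+2/11x|<|1−9/11x| ∀x<0 ⇒ stable on all of ℝ⁻.

unbounded; (−∞, 0). Any h>0 works for λ=-6.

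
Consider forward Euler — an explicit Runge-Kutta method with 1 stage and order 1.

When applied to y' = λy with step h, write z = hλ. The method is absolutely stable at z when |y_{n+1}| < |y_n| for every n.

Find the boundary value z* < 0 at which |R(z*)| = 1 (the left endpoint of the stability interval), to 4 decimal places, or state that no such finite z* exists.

On y'=λy, z=hλ:
  order 1, 1-stage ⇒ R(z)=1+z
  (e.g. R(-0.31)=0.69000, |R|=0.69000)

Find x<0 with |R(x)|<1.
x=-0.31: |R|=0.6900
|R(-2.28)|=1.2800 |R(-1.28)|=0.2800 |R(-0.7)|=0.3000
Bisect:
  x_lo=-2.6936 |R|=1.6936  x_hi=-0.3568 |R|=0.6432
  mid=-1.52519 |R|=0.52519 →hi
  mid=-2.10940 |R|=1.10940 →lo
  mid=-1.81730 |R|=0.81730 →hi
  mid=-1.96335 |R|=0.96335 →hi
  mid=-2.03638 |R|=1.03638 →lo
  mid=-1.99987 |R|=0.99987 →hi
  mid=-2.01812 |R|=1.01812 →lo
  mid=-2.00899 |R|=1.00899 →lo
  mid=-2.00443 |R|=1.00443 →lo
  ...
  [-2.00001,-1.99987] ⇒ x*=-2.0000
Interval (-2.0000, 0).

left endpoint -2.0000.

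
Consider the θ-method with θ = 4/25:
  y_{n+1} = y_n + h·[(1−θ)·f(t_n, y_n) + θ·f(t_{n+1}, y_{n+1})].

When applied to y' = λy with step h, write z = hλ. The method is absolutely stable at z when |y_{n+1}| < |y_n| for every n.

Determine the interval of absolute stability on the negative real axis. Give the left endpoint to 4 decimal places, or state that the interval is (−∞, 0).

Test eqn y'=λy, z=hλ:
  y_{n+1} = y_n + z·[21/25·y_n + 4/25·y_{n+1}] ⇒ (1 − 4/25z)y_{n+1} = (1 + 21/25z)y_n
  ⇒ R(z) = (1 + 21/25z)/(1 − 4/25z).

Solve |R(x)|<1 on ℝ⁻.
x=-0.53: |R|=0.5114
R=−1: 1+21/25x = −1+4/25x ⇒ -17/25x=2 ⇒ x=2/(-17/25)=-2.9412
Confirm numerically:
  x=-2.561: |R|=0.81662 <1
  x=-2.131: |R|=0.58916 <1
  x=-1.806: |R|=0.40113 <1
  x=-1.667: |R|=0.31600 <1
  x=-3.488: |R|=1.23865 >1
  x=-3.260: |R|=1.14248 >1
So |R|<1 on (-2.9412, 0).

z∈(-2.9412,0).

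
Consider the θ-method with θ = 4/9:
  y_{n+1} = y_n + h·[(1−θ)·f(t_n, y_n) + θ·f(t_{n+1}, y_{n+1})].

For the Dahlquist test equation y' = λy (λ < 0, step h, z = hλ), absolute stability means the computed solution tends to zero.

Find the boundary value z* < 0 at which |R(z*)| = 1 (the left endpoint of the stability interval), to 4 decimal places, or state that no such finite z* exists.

With y'=λy (z=hλ):
  y_{n+1} = y_n + z·[5/9·y_n + 4/9·y_{n+1}] ⇒ (1 − 4/9z)y_{n+1} = (1 + 5/9z)y_n
  ⇒ R(z) = (1 + 5/9z)/(1 − 4/9z).

Solve |R(x)|<1 on ℝ⁻.
x=-1.09: |R|=0.2657
R=−1: 1+5/9x = −1+4/9x ⇒ -1/9x=2 ⇒ x=2/(-1/9)=-18.0000
Confirm numerically:
  x=-15.067: |R|=0.95766 <1
  x=-13.248: |R|=0.92334 <1
  x=-12.220: |R|=0.90014 <1
  x=-10.535: |R|=0.85403 <1
  x=-18.585: |R|=1.00702 >1
  x=-18.406: |R|=1.00491 >1
So |R|<1 on (-18.0000, 0).

z* = -18.0000.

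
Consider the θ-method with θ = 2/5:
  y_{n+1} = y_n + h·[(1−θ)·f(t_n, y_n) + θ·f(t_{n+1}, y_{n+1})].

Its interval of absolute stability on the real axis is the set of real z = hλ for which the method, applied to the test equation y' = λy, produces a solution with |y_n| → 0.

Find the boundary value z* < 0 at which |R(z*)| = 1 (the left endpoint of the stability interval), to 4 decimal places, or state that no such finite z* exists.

z* = -10.0000.

Set f=λy, z=hλ:
  y_{n+1} = y_n + z·[3/5·y_n + 2/5·y_{n+1}] ⇒ (1 − 2/5z)y_{n+1} = (1 + 3/5z)y_n
  R(z) = (1 + 3/5z)/(1 − 2/5z).

Find x<0 with |R(x)|<1.
x=-1.21: |R|=0.1846
R=−1: 1+3/5x = −1+2/5x ⇒ -1/5x=2 ⇒ x=2/(-1/5)=-10.0000
Confirm numerically:
  x=-8.610: |R|=0.93744 <1
  x=-8.094: |R|=0.91004 <1
  x=-6.001: |R|=0.76479 <1
  x=-4.429: |R|=0.59799 <1
  x=-10.599: |R|=1.02286 >1
  x=-10.527: |R|=1.02023 >1
So |R|<1 on (-10.0000, 0).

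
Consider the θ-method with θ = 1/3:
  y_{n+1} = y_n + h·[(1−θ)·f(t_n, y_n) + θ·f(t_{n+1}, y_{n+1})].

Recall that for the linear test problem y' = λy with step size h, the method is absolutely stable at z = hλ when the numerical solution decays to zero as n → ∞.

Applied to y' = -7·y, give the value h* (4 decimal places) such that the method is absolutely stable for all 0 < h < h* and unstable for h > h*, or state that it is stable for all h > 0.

Test eqn y'=λy, z=hλ:
  y_{n+1} = y_n + z·[2/3·y_n + 1/3·y_{n+1}] ⇒ (1 − 1/3z)y_{n+1} = (1 + 2/3z)y_n
  so R(z) = (1 + 2/3z)/(1 − 1/3z).

Solve |R(x)|<1 on ℝ⁻.
x=-1.59: |R|=0.0392
R=−1: 1+2/3x = −1+1/3x ⇒ -1/3x=2 ⇒ x=2/(-1/3)=-6.0000
Confirm numerically:
  x=-5.558: |R|=0.94835 <1
  x=-4.144: |R|=0.74020 <1
  x=-3.480: |R|=0.61111 <1
  x=-6.431: |R|=1.04570 >1
  x=-6.053: |R|=1.00585 >1
Interval (-6.0000, 0).

(-6.0000,0); λ=-7 ⇒ h* = (6)/7 = 0.8571.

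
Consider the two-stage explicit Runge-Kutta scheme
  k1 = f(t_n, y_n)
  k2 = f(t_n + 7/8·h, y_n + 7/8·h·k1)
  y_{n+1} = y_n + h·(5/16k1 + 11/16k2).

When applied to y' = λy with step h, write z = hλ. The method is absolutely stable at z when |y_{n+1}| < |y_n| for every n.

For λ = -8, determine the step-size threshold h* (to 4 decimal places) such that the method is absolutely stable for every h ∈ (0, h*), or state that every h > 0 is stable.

With y'=λy (z=hλ):
  k1=λy_n ⇒ h·k1=z·y_n;  k2=λ(1+7/8z)y_n ⇒ h·k2=z(1+7/8z)y_n
  y_{n+1}/y_n = 1 + 5/16z + 11/16z(1+7/8z) = 1 + z + 77/128z²
  ⇒ R(z) = 1 + z + 77/128z².

Boundary: |R(x)|=1, x<0.
x=-0.81: |R|=0.5847
R=1: x+77/128x²=0 ⇒ x=−128/77=-1.6623; min R=1−1/(4·77/128)=0.5844>−1
Confirm numerically:
  x=-1.416: |R|=0.79017 <1
  x=-1.327: |R|=0.73231 <1
  x=-1.260: |R|=0.69504 <1
  x=-2.243: |R|=1.78349 >1
  x=-2.147: |R|=1.62597 >1
  x=-2.010: |R|=1.42037 >1
So |R|<1 on (-1.6623, 0).

(-1.6623,0); λ=-8 ⇒ h* = (128/77)/8 = 0.2078.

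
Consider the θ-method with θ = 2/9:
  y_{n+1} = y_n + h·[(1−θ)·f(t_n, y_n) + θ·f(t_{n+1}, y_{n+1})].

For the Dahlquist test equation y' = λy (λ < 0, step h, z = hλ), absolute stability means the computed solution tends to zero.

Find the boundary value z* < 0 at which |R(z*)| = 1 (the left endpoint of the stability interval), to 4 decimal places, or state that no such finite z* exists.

Set f=λy, z=hλ:
  y_{n+1} = y_n + z·[7/9·y_n + 2/9·y_{n+1}] ⇒ (1 − 2/9z)y_{n+1} = (1 + 7/9z)y_n
  ⇒ R(z) = (1 + 7/9z)/(1 − 2/9z).

Solve |R(x)|<1 on ℝ⁻.
x=-0.64: |R|=0.4397
R=−1: 1+7/9x = −1+2/9x ⇒ -5/9x=2 ⇒ x=2/(-5/9)=-3.6000
Confirm numerically:
  x=-3.196: |R|=0.86876 <1
  x=-2.661: |R|=0.67218 <1
  x=-1.919: |R|=0.34530 <1
  x=-4.105: |R|=1.14672 >1
  x=-3.851: |R|=1.07514 >1
  x=-3.630: |R|=1.00923 >1
So |R|<1 on (-3.6000, 0).

z* = -3.6000.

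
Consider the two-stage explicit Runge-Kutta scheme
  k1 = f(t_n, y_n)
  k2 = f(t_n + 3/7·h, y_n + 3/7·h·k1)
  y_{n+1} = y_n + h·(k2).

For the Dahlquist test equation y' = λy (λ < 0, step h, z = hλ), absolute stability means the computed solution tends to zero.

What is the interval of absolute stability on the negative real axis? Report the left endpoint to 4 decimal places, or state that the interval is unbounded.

Test eqn y'=λy, z=hλ:
  k1=λy_n ⇒ h·k1=z·y_n;  k2=λ(1+3/7z)y_n ⇒ h·k2=z(1+3/7z)y_n
  y_{n+1}/y_n = 1 + z(1+3/7z) = 1 + z + 3/7z²
  Hence R(z) = 1 + z + 3/7z².

Boundary: |R(x)|=1, x<0.
x=-1.51: |R|=0.4672
R=1: x+3/7x²=0 ⇒ x=−7/3=-2.3333; min R=1−1/(4·3/7)=0.4167>−1
Confirm numerically:
  x=-2.066: |R|=0.76330 <1
  x=-1.243: |R|=0.41916 <1
  x=-0.974: |R|=0.43258 <1
  x=-2.927: |R|=1.74471 >1
  x=-2.569: |R|=1.25947 >1
  x=-2.375: |R|=1.04241 >1
So |R|<1 on (-2.3333, 0).

(-2.3333, 0).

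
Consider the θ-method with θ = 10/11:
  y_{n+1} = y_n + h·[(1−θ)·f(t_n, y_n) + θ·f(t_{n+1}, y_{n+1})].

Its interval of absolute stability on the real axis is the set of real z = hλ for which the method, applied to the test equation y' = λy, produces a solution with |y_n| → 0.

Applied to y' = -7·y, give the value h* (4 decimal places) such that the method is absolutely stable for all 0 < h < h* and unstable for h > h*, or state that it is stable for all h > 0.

unbounded; (−∞, 0). Any h>0 works for λ=-7.

Test eqn y'=λy, z=hλ:
  y_{n+1} = y_n + z·[1/11·y_n + 10/11·y_{n+1}] ⇒ (1 − 10/11z)y_{n+1} = (1 + 1/11z)y_n
  R(z) = (1 + 1/11z)/(1 − 10/11z).

Boundary: |R(x)|=1, x<0.
x=-0.35: |R|=0.7345
x=-2: |R|=0.2903
x=-10: |R|=0.0090
x=-100: |R|=0.0880
θ=10/11≥1/2 ⇒ |1+1/11x|<|1−10/11x| ∀x<0 ⇒ stable on all of ℝ⁻.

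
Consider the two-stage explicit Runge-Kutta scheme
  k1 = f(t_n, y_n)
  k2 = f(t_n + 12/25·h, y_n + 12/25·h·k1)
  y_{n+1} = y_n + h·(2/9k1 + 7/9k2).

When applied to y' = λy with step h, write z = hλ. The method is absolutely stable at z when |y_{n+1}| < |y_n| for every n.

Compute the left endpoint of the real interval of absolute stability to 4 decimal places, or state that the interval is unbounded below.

Test eqn y'=λy, z=hλ:
  k1=λy_n ⇒ h·k1=z·y_n;  k2=λ(1+12/25z)y_n ⇒ h·k2=z(1+12/25z)y_n
  y_{n+1}/y_n = 1 + 2/9z + 7/9z(1+12/25z) = 1 + z + 28/75z²
  so R(z) = 1 + z + 28/75z².

Boundary: |R(x)|=1, x<0.
x=-1.12: |R|=0.3483
R=1: x+28/75x²=0 ⇒ x=−75/28=-2.6786; min R=1−1/(4·28/75)=0.3304>−1
Confirm numerically:
  x=-2.568: |R|=0.89399 <1
  x=-1.962: |R|=0.47513 <1
  x=-1.817: |R|=0.41556 <1
  x=-1.636: |R|=0.36323 <1
  x=-3.005: |R|=1.36621 >1
  x=-2.964: |R|=1.31584 >1
Stable set (-2.6786, 0).

z* = -2.6786.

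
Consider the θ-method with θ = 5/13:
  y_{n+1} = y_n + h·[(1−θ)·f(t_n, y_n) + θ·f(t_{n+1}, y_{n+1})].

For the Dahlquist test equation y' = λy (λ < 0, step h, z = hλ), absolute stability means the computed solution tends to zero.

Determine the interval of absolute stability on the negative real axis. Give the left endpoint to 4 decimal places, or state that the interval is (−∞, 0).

(-8.6667, 0).

Set f=λy, z=hλ:
  y_{n+1} = y_n + z·[8/13·y_n + 5/13·y_{n+1}] ⇒ (1 − 5/13z)y_{n+1} = (1 + 8/13z)y_n
  so R(z) = (1 + 8/13z)/(1 − 5/13z).

Need |R(x)|<1, x<0.
x=-1.54: |R|=0.0329
R=−1: 1+8/13x = −1+5/13x ⇒ -3/13x=2 ⇒ x=2/(-3/13)=-8.6667
Confirm numerically:
  x=-8.498: |R|=0.99088 <1
  x=-6.827: |R|=0.88291 <1
  x=-6.456: |R|=0.85353 <1
  x=-4.264: |R|=0.61515 <1
  x=-8.898: |R|=1.01207 >1
  x=-8.771: |R|=1.00551 >1
Stable set (-8.6667, 0).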